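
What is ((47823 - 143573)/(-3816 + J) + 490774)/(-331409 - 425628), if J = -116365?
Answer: -58981805844/90981463697 ≈ -0.64828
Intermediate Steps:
((47823 - 143573)/(-3816 + J) + 490774)/(-331409 - 425628) = ((47823 - 143573)/(-3816 - 116365) + 490774)/(-331409 - 425628) = (-95750/(-120181) + 490774)/(-757037) = (-95750*(-1/120181) + 490774)*(-1/757037) = (95750/120181 + 490774)*(-1/757037) = (58981805844/120181)*(-1/757037) = -58981805844/90981463697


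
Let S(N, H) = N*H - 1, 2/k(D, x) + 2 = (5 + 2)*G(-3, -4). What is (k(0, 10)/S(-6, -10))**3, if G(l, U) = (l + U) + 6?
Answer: -8/149721291 ≈ -5.3433e-8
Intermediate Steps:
G(l, U) = 6 + U + l (G(l, U) = (U + l) + 6 = 6 + U + l)
k(D, x) = -2/9 (k(D, x) = 2/(-2 + (5 + 2)*(6 - 4 - 3)) = 2/(-2 + 7*(-1)) = 2/(-2 - 7) = 2/(-9) = 2*(-1/9) = -2/9)
S(N, H) = -1 + H*N (S(N, H) = H*N - 1 = -1 + H*N)
(k(0, 10)/S(-6, -10))**3 = (-2/(9*(-1 - 10*(-6))))**3 = (-2/(9*(-1 + 60)))**3 = (-2/9/59)**3 = (-2/9*1/59)**3 = (-2/531)**3 = -8/149721291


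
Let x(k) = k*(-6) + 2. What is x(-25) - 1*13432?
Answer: -13280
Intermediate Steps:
x(k) = 2 - 6*k (x(k) = -6*k + 2 = 2 - 6*k)
x(-25) - 1*13432 = (2 - 6*(-25)) - 1*13432 = (2 + 150) - 13432 = 152 - 13432 = -13280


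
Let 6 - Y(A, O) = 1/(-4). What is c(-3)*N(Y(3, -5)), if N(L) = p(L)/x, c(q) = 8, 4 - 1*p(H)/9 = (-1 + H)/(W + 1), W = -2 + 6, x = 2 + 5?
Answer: 1062/35 ≈ 30.343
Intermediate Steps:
x = 7
W = 4
Y(A, O) = 25/4 (Y(A, O) = 6 - 1/(-4) = 6 - 1*(-¼) = 6 + ¼ = 25/4)
p(H) = 189/5 - 9*H/5 (p(H) = 36 - 9*(-1 + H)/(4 + 1) = 36 - 9*(-1 + H)/5 = 36 - 9*(-⅕ + H/5) = 36 + (9/5 - 9*H/5) = 189/5 - 9*H/5)
N(L) = 27/5 - 9*L/35 (N(L) = (189/5 - 9*L/5)/7 = (189/5 - 9*L/5)*(⅐) = 27/5 - 9*L/35)
c(-3)*N(Y(3, -5)) = 8*(27/5 - 9/35*25/4) = 8*(27/5 - 45/28) = 8*(531/140) = 1062/35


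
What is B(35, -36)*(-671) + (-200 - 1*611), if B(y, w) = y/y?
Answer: -1482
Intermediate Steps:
B(y, w) = 1
B(35, -36)*(-671) + (-200 - 1*611) = 1*(-671) + (-200 - 1*611) = -671 + (-200 - 611) = -671 - 811 = -1482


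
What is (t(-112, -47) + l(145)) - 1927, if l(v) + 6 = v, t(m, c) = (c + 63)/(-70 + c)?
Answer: -209212/117 ≈ -1788.1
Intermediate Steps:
t(m, c) = (63 + c)/(-70 + c)
l(v) = -6 + v
(t(-112, -47) + l(145)) - 1927 = ((63 - 47)/(-70 - 47) + (-6 + 145)) - 1927 = (16/(-117) + 139) - 1927 = (-1/117*16 + 139) - 1927 = (-16/117 + 139) - 1927 = 16247/117 - 1927 = -209212/117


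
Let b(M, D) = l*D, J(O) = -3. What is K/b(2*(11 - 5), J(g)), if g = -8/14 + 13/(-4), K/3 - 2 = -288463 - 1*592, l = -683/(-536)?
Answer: 154932408/683 ≈ 2.2684e+5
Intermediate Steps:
l = 683/536 (l = -683*(-1/536) = 683/536 ≈ 1.2743)
K = -867159 (K = 6 + 3*(-288463 - 1*592) = 6 + 3*(-288463 - 592) = 6 + 3*(-289055) = 6 - 867165 = -867159)
g = -107/28 (g = -8*1/14 + 13*(-¼) = -4/7 - 13/4 = -107/28 ≈ -3.8214)
b(M, D) = 683*D/536
K/b(2*(11 - 5), J(g)) = -867159/((683/536)*(-3)) = -867159/(-2049/536) = -867159*(-536/2049) = 154932408/683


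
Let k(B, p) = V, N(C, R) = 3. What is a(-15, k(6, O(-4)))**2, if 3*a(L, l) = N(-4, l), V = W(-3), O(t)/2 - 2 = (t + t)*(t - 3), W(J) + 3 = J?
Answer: 1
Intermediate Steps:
W(J) = -3 + J
O(t) = 4 + 4*t*(-3 + t) (O(t) = 4 + 2*((t + t)*(t - 3)) = 4 + 2*((2*t)*(-3 + t)) = 4 + 2*(2*t*(-3 + t)) = 4 + 4*t*(-3 + t))
V = -6 (V = -3 - 3 = -6)
k(B, p) = -6
a(L, l) = 1 (a(L, l) = (1/3)*3 = 1)
a(-15, k(6, O(-4)))**2 = 1**2 = 1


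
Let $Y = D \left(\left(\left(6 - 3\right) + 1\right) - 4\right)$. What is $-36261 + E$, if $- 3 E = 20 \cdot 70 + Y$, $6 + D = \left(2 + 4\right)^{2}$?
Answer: $- \frac{110183}{3} \approx -36728.0$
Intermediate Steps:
$D = 30$ ($D = -6 + \left(2 + 4\right)^{2} = -6 + 6^{2} = -6 + 36 = 30$)
$Y = 0$ ($Y = 30 \left(\left(\left(6 - 3\right) + 1\right) - 4\right) = 30 \left(\left(3 + 1\right) - 4\right) = 30 \left(4 - 4\right) = 30 \cdot 0 = 0$)
$E = - \frac{1400}{3}$ ($E = - \frac{20 \cdot 70 + 0}{3} = - \frac{1400 + 0}{3} = \left(- \frac{1}{3}\right) 1400 = - \frac{1400}{3} \approx -466.67$)
$-36261 + E = -36261 - \frac{1400}{3} = - \frac{110183}{3}$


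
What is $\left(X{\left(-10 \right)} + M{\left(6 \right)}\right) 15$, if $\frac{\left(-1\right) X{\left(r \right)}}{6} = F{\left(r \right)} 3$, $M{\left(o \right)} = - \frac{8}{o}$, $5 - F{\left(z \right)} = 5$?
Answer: $-20$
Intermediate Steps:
$F{\left(z \right)} = 0$ ($F{\left(z \right)} = 5 - 5 = 0$)
$X{\left(r \right)} = 0$ ($X{\left(r \right)} = - 6 \cdot 0 \cdot 3 = \left(-6\right) 0 = 0$)
$\left(X{\left(-10 \right)} + M{\left(6 \right)}\right) 15 = \left(0 - \frac{8}{6}\right) 15 = \left(0 - \frac{4}{3}\right) 15 = \left(- \frac{4}{3}\right) 15 = -20$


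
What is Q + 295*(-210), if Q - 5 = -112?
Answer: -62057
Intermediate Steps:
Q = -107 (Q = 5 - 112 = -107)
Q + 295*(-210) = -107 + 295*(-210) = -107 - 61950 = -62057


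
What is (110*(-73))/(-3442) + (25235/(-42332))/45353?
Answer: 1101183943215/472016997188 ≈ 2.3329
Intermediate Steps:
(110*(-73))/(-3442) + (25235/(-42332))/45353 = -8030*(-1/3442) + (25235*(-1/42332))*(1/45353) = 4015/1721 - 25235/42332*1/45353 = 4015/1721 - 3605/274269028 = 1101183943215/472016997188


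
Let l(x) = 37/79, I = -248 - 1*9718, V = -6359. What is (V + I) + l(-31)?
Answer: -1289638/79 ≈ -16325.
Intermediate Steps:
I = -9966 (I = -248 - 9718 = -9966)
l(x) = 37/79 (l(x) = 37*(1/79) = 37/79)
(V + I) + l(-31) = (-6359 - 9966) + 37/79 = -16325 + 37/79 = -1289638/79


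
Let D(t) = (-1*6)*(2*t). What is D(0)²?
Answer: 0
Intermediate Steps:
D(t) = -12*t
D(0)² = (-12*0)² = 0² = 0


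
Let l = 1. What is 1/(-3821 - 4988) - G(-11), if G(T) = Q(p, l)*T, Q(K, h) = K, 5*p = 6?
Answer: 581389/44045 ≈ 13.200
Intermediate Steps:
p = 6/5 (p = (⅕)*6 = 6/5 ≈ 1.2000)
G(T) = 6*T/5
1/(-3821 - 4988) - G(-11) = 1/(-3821 - 4988) - 6*(-11)/5 = 1/(-8809) - 1*(-66/5) = -1/8809 + 66/5 = 581389/44045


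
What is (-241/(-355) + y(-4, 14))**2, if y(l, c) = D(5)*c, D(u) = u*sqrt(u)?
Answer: 3087670581/126025 + 6748*sqrt(5)/71 ≈ 24713.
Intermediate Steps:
D(u) = u**(3/2)
y(l, c) = 5*c*sqrt(5) (y(l, c) = 5**(3/2)*c = (5*sqrt(5))*c = 5*c*sqrt(5))
(-241/(-355) + y(-4, 14))**2 = (-241/(-355) + 5*14*sqrt(5))**2 = (-241*(-1/355) + 70*sqrt(5))**2 = (241/355 + 70*sqrt(5))**2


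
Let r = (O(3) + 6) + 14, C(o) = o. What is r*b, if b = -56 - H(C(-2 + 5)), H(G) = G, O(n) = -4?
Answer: -944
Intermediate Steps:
b = -59 (b = -56 - (-2 + 5) = -56 - 1*3 = -56 - 3 = -59)
r = 16 (r = (-4 + 6) + 14 = 2 + 14 = 16)
r*b = 16*(-59) = -944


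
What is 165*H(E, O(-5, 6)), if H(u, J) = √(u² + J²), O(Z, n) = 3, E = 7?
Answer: 165*√58 ≈ 1256.6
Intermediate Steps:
H(u, J) = √(J² + u²)
165*H(E, O(-5, 6)) = 165*√(3² + 7²) = 165*√(9 + 49) = 165*√58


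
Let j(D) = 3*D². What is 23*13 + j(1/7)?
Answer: 14654/49 ≈ 299.06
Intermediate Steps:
23*13 + j(1/7) = 23*13 + 3*(1/7)² = 299 + 3*(⅐)² = 299 + 3*(1/49) = 299 + 3/49 = 14654/49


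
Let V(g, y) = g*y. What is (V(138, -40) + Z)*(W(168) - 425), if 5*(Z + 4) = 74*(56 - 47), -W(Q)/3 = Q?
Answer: 25040266/5 ≈ 5.0081e+6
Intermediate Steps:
W(Q) = -3*Q
Z = 646/5 (Z = -4 + (74*(56 - 47))/5 = -4 + (74*9)/5 = -4 + (⅕)*666 = -4 + 666/5 = 646/5 ≈ 129.20)
(V(138, -40) + Z)*(W(168) - 425) = (138*(-40) + 646/5)*(-3*168 - 425) = (-5520 + 646/5)*(-504 - 425) = -26954/5*(-929) = 25040266/5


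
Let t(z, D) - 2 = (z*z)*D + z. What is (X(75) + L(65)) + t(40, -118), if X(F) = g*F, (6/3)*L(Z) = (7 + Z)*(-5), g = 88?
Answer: -182338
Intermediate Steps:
t(z, D) = 2 + z + D*z² (t(z, D) = 2 + ((z*z)*D + z) = 2 + (z²*D + z) = 2 + (D*z² + z) = 2 + (z + D*z²) = 2 + z + D*z²)
L(Z) = -35/2 - 5*Z/2 (L(Z) = ((7 + Z)*(-5))/2 = (-35 - 5*Z)/2 = -35/2 - 5*Z/2)
X(F) = 88*F
(X(75) + L(65)) + t(40, -118) = (88*75 + (-35/2 - 5/2*65)) + (2 + 40 - 118*40²) = (6600 + (-35/2 - 325/2)) + (2 + 40 - 118*1600) = (6600 - 180) + (2 + 40 - 188800) = 6420 - 188758 = -182338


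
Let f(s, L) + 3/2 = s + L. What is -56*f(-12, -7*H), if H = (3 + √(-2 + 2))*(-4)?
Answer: -3948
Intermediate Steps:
H = -12 (H = (3 + √0)*(-4) = (3 + 0)*(-4) = 3*(-4) = -12)
f(s, L) = -3/2 + L + s (f(s, L) = -3/2 + (s + L) = -3/2 + (L + s) = -3/2 + L + s)
-56*f(-12, -7*H) = -56*(-3/2 - 7*(-12) - 12) = -56*(-3/2 + 84 - 12) = -56*141/2 = -3948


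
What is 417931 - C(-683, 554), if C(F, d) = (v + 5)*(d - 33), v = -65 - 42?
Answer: 471073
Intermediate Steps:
v = -107
C(F, d) = 3366 - 102*d (C(F, d) = (-107 + 5)*(d - 33) = -102*(-33 + d) = 3366 - 102*d)
417931 - C(-683, 554) = 417931 - (3366 - 102*554) = 417931 - (3366 - 56508) = 417931 - 1*(-53142) = 417931 + 53142 = 471073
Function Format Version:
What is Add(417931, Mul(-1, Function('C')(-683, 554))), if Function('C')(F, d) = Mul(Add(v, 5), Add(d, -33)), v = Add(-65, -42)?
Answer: 471073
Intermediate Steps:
v = -107
Function('C')(F, d) = Add(3366, Mul(-102, d)) (Function('C')(F, d) = Mul(Add(-107, 5), Add(d, -33)) = Mul(-102, Add(-33, d)) = Add(3366, Mul(-102, d)))
Add(417931, Mul(-1, Function('C')(-683, 554))) = Add(417931, Mul(-1, Add(3366, Mul(-102, 554)))) = Add(417931, Mul(-1, Add(3366, -56508))) = Add(417931, Mul(-1, -53142)) = Add(417931, 53142) = 471073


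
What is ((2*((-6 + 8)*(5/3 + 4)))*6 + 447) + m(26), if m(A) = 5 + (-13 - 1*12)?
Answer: 563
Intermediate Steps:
m(A) = -20 (m(A) = 5 + (-13 - 12) = 5 - 25 = -20)
((2*((-6 + 8)*(5/3 + 4)))*6 + 447) + m(26) = ((2*((-6 + 8)*(5/3 + 4)))*6 + 447) - 20 = ((2*(2*(5*(⅓) + 4)))*6 + 447) - 20 = ((2*(2*(5/3 + 4)))*6 + 447) - 20 = ((2*(2*(17/3)))*6 + 447) - 20 = ((2*(34/3))*6 + 447) - 20 = ((68/3)*6 + 447) - 20 = (136 + 447) - 20 = 583 - 20 = 563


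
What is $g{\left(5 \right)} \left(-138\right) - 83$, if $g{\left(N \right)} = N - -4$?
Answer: $-1325$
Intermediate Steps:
$g{\left(N \right)} = 4 + N$ ($g{\left(N \right)} = N + 4 = 4 + N$)
$g{\left(5 \right)} \left(-138\right) - 83 = \left(4 + 5\right) \left(-138\right) - 83 = 9 \left(-138\right) - 83 = -1242 - 83 = -1325$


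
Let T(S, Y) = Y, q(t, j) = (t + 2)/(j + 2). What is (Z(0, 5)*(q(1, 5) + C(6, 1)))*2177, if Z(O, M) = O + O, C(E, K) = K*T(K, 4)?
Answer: 0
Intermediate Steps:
q(t, j) = (2 + t)/(2 + j)
C(E, K) = 4*K (C(E, K) = K*4 = 4*K)
Z(O, M) = 2*O
(Z(0, 5)*(q(1, 5) + C(6, 1)))*2177 = ((2*0)*((2 + 1)/(2 + 5) + 4*1))*2177 = (0*(3/7 + 4))*2177 = (0*(31/7))*2177 = 0*2177 = 0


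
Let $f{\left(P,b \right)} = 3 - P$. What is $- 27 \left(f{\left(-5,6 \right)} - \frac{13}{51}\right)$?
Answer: $- \frac{3555}{17} \approx -209.12$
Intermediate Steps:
$- 27 \left(f{\left(-5,6 \right)} - \frac{13}{51}\right) = - 27 \left(\left(3 - -5\right) - \frac{13}{51}\right) = - 27 \left(\left(3 + 5\right) - \frac{13}{51}\right) = - 27 \left(8 - \frac{13}{51}\right) = \left(-27\right) \frac{395}{51} = - \frac{3555}{17}$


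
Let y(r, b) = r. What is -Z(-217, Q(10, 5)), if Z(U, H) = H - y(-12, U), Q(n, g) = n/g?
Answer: -14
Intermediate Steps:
Z(U, H) = 12 + H (Z(U, H) = H - 1*(-12) = H + 12 = 12 + H)
-Z(-217, Q(10, 5)) = -(12 + 10/5) = -(12 + 10*(1/5)) = -(12 + 2) = -1*14 = -14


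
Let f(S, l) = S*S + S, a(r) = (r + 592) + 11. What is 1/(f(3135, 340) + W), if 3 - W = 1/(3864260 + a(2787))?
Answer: 3867650/38024271106949 ≈ 1.0172e-7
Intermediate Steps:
a(r) = 603 + r (a(r) = (592 + r) + 11 = 603 + r)
f(S, l) = S + S**2 (f(S, l) = S**2 + S = S + S**2)
W = 11602949/3867650 (W = 3 - 1/(3864260 + (603 + 2787)) = 3 - 1/(3864260 + 3390) = 3 - 1/3867650 = 11602949/3867650 ≈ 3.0000)
1/(f(3135, 340) + W) = 1/(3135*(1 + 3135) + 11602949/3867650) = 1/(3135*3136 + 11602949/3867650) = 1/(9831360 + 11602949/3867650) = 1/(38024271106949/3867650) = 3867650/38024271106949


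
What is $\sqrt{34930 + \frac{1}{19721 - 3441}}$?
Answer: $\frac{3 \sqrt{257160870230}}{8140} \approx 186.9$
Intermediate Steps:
$\sqrt{34930 + \frac{1}{19721 - 3441}} = \sqrt{34930 + \frac{1}{16280}} = \sqrt{\frac{568660401}{16280}} = \frac{3 \sqrt{257160870230}}{8140}$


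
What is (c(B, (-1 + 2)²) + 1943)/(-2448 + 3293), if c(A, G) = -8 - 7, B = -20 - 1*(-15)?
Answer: 1928/845 ≈ 2.2817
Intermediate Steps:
B = -5 (B = -20 + 15 = -5)
c(A, G) = -15
(c(B, (-1 + 2)²) + 1943)/(-2448 + 3293) = (-15 + 1943)/(-2448 + 3293) = 1928/845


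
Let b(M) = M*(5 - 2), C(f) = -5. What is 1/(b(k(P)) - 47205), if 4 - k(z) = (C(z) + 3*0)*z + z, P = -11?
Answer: -1/47325 ≈ -2.1130e-5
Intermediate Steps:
k(z) = 4 + 4*z (k(z) = 4 - ((-5 + 3*0)*z + z) = 4 - ((-5 + 0)*z + z) = 4 - (-5*z + z) = 4 - (-4)*z = 4 + 4*z)
b(M) = 3*M (b(M) = M*3 = 3*M)
1/(b(k(P)) - 47205) = 1/(3*(4 + 4*(-11)) - 47205) = 1/(3*(4 - 44) - 47205) = 1/(3*(-40) - 47205) = 1/(-120 - 47205) = 1/(-47325) = -1/47325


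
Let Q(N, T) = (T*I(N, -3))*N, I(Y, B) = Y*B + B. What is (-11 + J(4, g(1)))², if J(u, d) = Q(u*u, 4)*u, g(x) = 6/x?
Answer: 170746489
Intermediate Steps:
I(Y, B) = B + B*Y (I(Y, B) = B*Y + B = B + B*Y)
Q(N, T) = N*T*(-3 - 3*N) (Q(N, T) = (T*(-3*(1 + N)))*N = (T*(-3 - 3*N))*N = N*T*(-3 - 3*N))
J(u, d) = 12*u³*(-1 - u²) (J(u, d) = (3*(u*u)*4*(-1 - u*u))*u = (3*u²*4*(-1 - u²))*u = (12*u²*(-1 - u²))*u = 12*u³*(-1 - u²))
(-11 + J(4, g(1)))² = (-11 + 12*4³*(-1 - 1*4²))² = (-11 + 12*64*(-1 - 1*16))² = (-11 + 12*64*(-1 - 16))² = (-11 + 12*64*(-17))² = (-11 - 13056)² = (-13067)² = 170746489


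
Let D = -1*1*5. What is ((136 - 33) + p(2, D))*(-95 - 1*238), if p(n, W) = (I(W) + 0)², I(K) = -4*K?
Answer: -167499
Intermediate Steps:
D = -5 (D = -1*5 = -5)
p(n, W) = 16*W² (p(n, W) = (-4*W + 0)² = (-4*W)² = 16*W²)
((136 - 33) + p(2, D))*(-95 - 1*238) = ((136 - 33) + 16*(-5)²)*(-95 - 1*238) = (103 + 16*25)*(-95 - 238) = (103 + 400)*(-333) = 503*(-333) = -167499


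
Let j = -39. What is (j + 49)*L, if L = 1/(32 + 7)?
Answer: 10/39 ≈ 0.25641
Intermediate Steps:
L = 1/39 ≈ 0.025641
(j + 49)*L = (-39 + 49)*(1/39) = 10*(1/39) = 10/39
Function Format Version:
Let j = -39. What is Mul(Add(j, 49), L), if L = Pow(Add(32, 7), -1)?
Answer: Rational(10, 39) ≈ 0.25641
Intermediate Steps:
L = Rational(1, 39) (L = Pow(39, -1) = Rational(1, 39) ≈ 0.025641)
Mul(Add(j, 49), L) = Mul(Add(-39, 49), Rational(1, 39)) = Mul(10, Rational(1, 39)) = Rational(10, 39)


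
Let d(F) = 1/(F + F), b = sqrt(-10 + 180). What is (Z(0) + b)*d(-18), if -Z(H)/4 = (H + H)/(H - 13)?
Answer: -sqrt(170)/36 ≈ -0.36218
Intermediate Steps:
Z(H) = -8*H/(-13 + H) (Z(H) = -4*(H + H)/(H - 13) = -4*2*H/(-13 + H) = -8*H/(-13 + H))
b = sqrt(170) ≈ 13.038
d(F) = 1/(2*F)
(Z(0) + b)*d(-18) = (-8*0/(-13 + 0) + sqrt(170))*((1/2)/(-18)) = (-8*0/(-13) + sqrt(170))*((1/2)*(-1/18)) = (-8*0*(-1/13) + sqrt(170))*(-1/36) = (0 + sqrt(170))*(-1/36) = sqrt(170)*(-1/36) = -sqrt(170)/36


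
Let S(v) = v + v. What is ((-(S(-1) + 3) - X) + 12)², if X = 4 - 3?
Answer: 100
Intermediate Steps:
S(v) = 2*v
X = 1
((-(S(-1) + 3) - X) + 12)² = ((-(2*(-1) + 3) - 1*1) + 12)² = ((-(-2 + 3) - 1) + 12)² = ((-1*1 - 1) + 12)² = ((-1 - 1) + 12)² = (-2 + 12)² = 10² = 100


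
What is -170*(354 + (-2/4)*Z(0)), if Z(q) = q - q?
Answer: -60180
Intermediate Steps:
Z(q) = 0
-170*(354 + (-2/4)*Z(0)) = -170*(354 - 2/4*0) = -170*(354 - 2*¼*0) = -170*(354 - ½*0) = -170*(354 + 0) = -170*354 = -60180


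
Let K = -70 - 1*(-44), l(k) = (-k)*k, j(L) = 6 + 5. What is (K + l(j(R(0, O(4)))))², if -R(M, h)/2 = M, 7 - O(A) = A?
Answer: 21609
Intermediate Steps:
O(A) = 7 - A
R(M, h) = -2*M
j(L) = 11
l(k) = -k²
K = -26 (K = -70 + 44 = -26)
(K + l(j(R(0, O(4)))))² = (-26 - 1*11²)² = (-26 - 1*121)² = (-26 - 121)² = (-147)² = 21609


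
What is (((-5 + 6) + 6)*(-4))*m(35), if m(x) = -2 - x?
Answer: 1036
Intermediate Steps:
(((-5 + 6) + 6)*(-4))*m(35) = (((-5 + 6) + 6)*(-4))*(-2 - 1*35) = ((1 + 6)*(-4))*(-2 - 35) = (7*(-4))*(-37) = -28*(-37) = 1036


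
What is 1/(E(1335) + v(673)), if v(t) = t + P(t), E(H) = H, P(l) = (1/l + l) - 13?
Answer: 673/1795565 ≈ 0.00037481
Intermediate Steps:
P(l) = -13 + l + 1/l (P(l) = (l + 1/l) - 13 = -13 + l + 1/l)
v(t) = -13 + 1/t + 2*t (v(t) = t + (-13 + t + 1/t) = -13 + 1/t + 2*t)
1/(E(1335) + v(673)) = 1/(1335 + (-13 + 1/673 + 2*673)) = 1/(1335 + (-13 + 1/673 + 1346)) = 1/(1335 + 897110/673) = 1/(1795565/673) = 673/1795565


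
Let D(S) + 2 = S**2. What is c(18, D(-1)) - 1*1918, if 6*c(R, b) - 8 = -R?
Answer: -5759/3 ≈ -1919.7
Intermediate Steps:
D(S) = -2 + S**2
c(R, b) = 4/3 - R/6 (c(R, b) = 4/3 + (-R)/6 = 4/3 - R/6)
c(18, D(-1)) - 1*1918 = (4/3 - 1/6*18) - 1*1918 = (4/3 - 3) - 1918 = -5/3 - 1918 = -5759/3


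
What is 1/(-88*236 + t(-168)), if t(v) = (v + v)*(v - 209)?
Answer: 1/105904 ≈ 9.4425e-6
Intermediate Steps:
t(v) = 2*v*(-209 + v) (t(v) = (2*v)*(-209 + v) = 2*v*(-209 + v))
1/(-88*236 + t(-168)) = 1/(-88*236 + 2*(-168)*(-209 - 168)) = 1/(-20768 + 2*(-168)*(-377)) = 1/(-20768 + 126672) = 1/105904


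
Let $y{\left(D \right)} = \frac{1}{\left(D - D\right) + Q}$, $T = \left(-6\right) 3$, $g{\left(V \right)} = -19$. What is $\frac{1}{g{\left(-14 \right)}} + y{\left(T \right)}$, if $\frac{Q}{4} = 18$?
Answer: $- \frac{53}{1368} \approx -0.038743$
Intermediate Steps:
$Q = 72$ ($Q = 4 \cdot 18 = 72$)
$T = -18$
$y{\left(D \right)} = \frac{1}{72}$ ($y{\left(D \right)} = \frac{1}{\left(D - D\right) + 72} = \frac{1}{0 + 72} = \frac{1}{72}$)
$\frac{1}{g{\left(-14 \right)}} + y{\left(T \right)} = \frac{1}{-19} + \frac{1}{72} = - \frac{1}{19} + \frac{1}{72} = - \frac{53}{1368}$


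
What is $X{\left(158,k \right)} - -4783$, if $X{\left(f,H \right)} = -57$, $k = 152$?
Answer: $4726$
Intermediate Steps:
$X{\left(158,k \right)} - -4783 = -57 - -4783 = -57 + 4783 = 4726$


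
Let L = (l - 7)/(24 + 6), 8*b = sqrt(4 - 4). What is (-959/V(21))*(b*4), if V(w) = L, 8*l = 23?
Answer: 0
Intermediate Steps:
l = 23/8 (l = (1/8)*23 = 23/8 ≈ 2.8750)
b = 0 (b = sqrt(4 - 4)/8 = sqrt(0)/8 = (1/8)*0 = 0)
L = -11/80 (L = (23/8 - 7)/(24 + 6) = -33/8/30 = -33/8*1/30 = -11/80 ≈ -0.13750)
V(w) = -11/80
(-959/V(21))*(b*4) = (-959/(-11/80))*(0*4) = -959*(-80/11)*0 = (76720/11)*0 = 0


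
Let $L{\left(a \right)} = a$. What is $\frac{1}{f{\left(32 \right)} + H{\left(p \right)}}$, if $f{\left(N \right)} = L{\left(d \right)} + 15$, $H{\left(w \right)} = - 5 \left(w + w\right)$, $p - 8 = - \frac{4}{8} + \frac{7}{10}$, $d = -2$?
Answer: $- \frac{1}{69} \approx -0.014493$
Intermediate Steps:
$p = \frac{41}{5}$ ($p = 8 + \left(- \frac{4}{8} + \frac{7}{10}\right) = 8 + \left(\left(-4\right) \frac{1}{8} + 7 \cdot \frac{1}{10}\right) = 8 + \left(- \frac{1}{2} + \frac{7}{10}\right) = 8 + \frac{1}{5} = \frac{41}{5} \approx 8.2$)
$H{\left(w \right)} = - 10 w$ ($H{\left(w \right)} = - 5 \cdot 2 w = - 10 w$)
$f{\left(N \right)} = 13$ ($f{\left(N \right)} = -2 + 15 = 13$)
$\frac{1}{f{\left(32 \right)} + H{\left(p \right)}} = \frac{1}{13 - 82} = \frac{1}{-69} = - \frac{1}{69}$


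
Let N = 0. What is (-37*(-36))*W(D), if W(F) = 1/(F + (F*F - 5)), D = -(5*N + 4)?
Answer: 1332/7 ≈ 190.29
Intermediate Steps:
D = -4 (D = -(5*0 + 4) = -(0 + 4) = -1*4 = -4)
W(F) = 1/(-5 + F + F²) (W(F) = 1/(F + (F² - 5)) = 1/(F + (-5 + F²)) = 1/(-5 + F + F²))
(-37*(-36))*W(D) = (-37*(-36))/(-5 - 4 + (-4)²) = 1332/(-5 - 4 + 16) = 1332/7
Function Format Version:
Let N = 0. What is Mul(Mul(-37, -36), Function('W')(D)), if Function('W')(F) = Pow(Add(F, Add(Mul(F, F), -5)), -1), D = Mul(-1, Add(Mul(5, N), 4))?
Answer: Rational(1332, 7) ≈ 190.29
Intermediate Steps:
D = -4 (D = Mul(-1, Add(Mul(5, 0), 4)) = Mul(-1, Add(0, 4)) = Mul(-1, 4) = -4)
Function('W')(F) = Pow(Add(-5, F, Pow(F, 2)), -1) (Function('W')(F) = Pow(Add(F, Add(Pow(F, 2), -5)), -1) = Pow(Add(F, Add(-5, Pow(F, 2))), -1) = Pow(Add(-5, F, Pow(F, 2)), -1))
Mul(Mul(-37, -36), Function('W')(D)) = Mul(Mul(-37, -36), Pow(Add(-5, -4, Pow(-4, 2)), -1)) = Mul(1332, Pow(Add(-5, -4, 16), -1)) = Mul(1332, Pow(7, -1)) = Mul(1332, Rational(1, 7)) = Rational(1332, 7)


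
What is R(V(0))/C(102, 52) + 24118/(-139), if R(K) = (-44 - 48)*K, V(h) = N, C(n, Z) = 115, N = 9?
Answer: -125594/695 ≈ -180.71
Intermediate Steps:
V(h) = 9
R(K) = -92*K
R(V(0))/C(102, 52) + 24118/(-139) = -92*9/115 + 24118/(-139) = -828*1/115 + 24118*(-1/139) = -36/5 - 24118/139 = -125594/695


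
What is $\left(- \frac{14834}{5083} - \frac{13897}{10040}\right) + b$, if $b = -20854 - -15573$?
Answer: $- \frac{269726534731}{51033320} \approx -5285.3$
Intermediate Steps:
$b = -5281$ ($b = -20854 + 15573 = -5281$)
$\left(- \frac{14834}{5083} - \frac{13897}{10040}\right) + b = \left(- \frac{14834}{5083} - \frac{13897}{10040}\right) - 5281 = - \frac{219571811}{51033320} - 5281 = - \frac{269726534731}{51033320}$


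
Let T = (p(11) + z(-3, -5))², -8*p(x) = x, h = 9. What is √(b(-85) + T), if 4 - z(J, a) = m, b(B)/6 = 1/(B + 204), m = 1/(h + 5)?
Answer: √5955457/952 ≈ 2.5634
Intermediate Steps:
m = 1/14 (m = 1/(9 + 5) = 1/14 ≈ 0.071429)
b(B) = 6/(204 + B) (b(B) = 6/(B + 204) = 6/(204 + B))
p(x) = -x/8
z(J, a) = 55/14 (z(J, a) = 4 - 1*1/14 = 4 - 1/14 = 55/14)
T = 20449/3136 (T = (-⅛*11 + 55/14)² = (-11/8 + 55/14)² = (143/56)² = 20449/3136 ≈ 6.5207)
√(b(-85) + T) = √(6/(204 - 85) + 20449/3136) = √(6/119 + 20449/3136) = √(350321/53312) = √5955457/952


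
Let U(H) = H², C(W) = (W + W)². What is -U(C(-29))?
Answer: -11316496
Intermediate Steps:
C(W) = 4*W² (C(W) = (2*W)² = 4*W²)
-U(C(-29)) = -(4*(-29)²)² = -(4*841)² = -1*3364² = -1*11316496 = -11316496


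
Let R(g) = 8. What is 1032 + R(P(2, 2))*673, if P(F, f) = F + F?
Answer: 6416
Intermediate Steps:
P(F, f) = 2*F
1032 + R(P(2, 2))*673 = 1032 + 8*673 = 1032 + 5384 = 6416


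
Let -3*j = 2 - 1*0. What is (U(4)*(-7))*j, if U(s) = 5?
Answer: 70/3 ≈ 23.333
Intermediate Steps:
j = -2/3 (j = -(2 - 1*0)/3 = -(2 + 0)/3 = -1/3*2 = -2/3 ≈ -0.66667)
(U(4)*(-7))*j = (5*(-7))*(-2/3) = -35*(-2/3) = 70/3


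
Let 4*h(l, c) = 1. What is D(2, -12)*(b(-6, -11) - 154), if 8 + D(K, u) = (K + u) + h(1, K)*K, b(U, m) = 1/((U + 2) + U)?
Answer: 10787/4 ≈ 2696.8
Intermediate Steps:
h(l, c) = 1/4 (h(l, c) = (1/4)*1 = 1/4)
b(U, m) = 1/(2 + 2*U) (b(U, m) = 1/((2 + U) + U) = 1/(2 + 2*U))
D(K, u) = -8 + u + 5*K/4 (D(K, u) = -8 + ((K + u) + K/4) = -8 + (u + 5*K/4) = -8 + u + 5*K/4)
D(2, -12)*(b(-6, -11) - 154) = (-8 - 12 + (5/4)*2)*(1/(2*(1 - 6)) - 154) = (-8 - 12 + 5/2)*((1/2)/(-5) - 154) = -35*((1/2)*(-1/5) - 154)/2 = -35*(-1/10 - 154)/2 = -35/2*(-1541/10) = 10787/4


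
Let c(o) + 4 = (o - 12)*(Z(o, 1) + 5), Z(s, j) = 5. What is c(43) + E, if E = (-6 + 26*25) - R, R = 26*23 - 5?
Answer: 357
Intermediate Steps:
R = 593 (R = 598 - 5 = 593)
c(o) = -124 + 10*o (c(o) = -4 + (o - 12)*(5 + 5) = -4 + (-12 + o)*10 = -4 + (-120 + 10*o) = -124 + 10*o)
E = 51 (E = (-6 + 26*25) - 1*593 = (-6 + 650) - 593 = 644 - 593 = 51)
c(43) + E = (-124 + 10*43) + 51 = (-124 + 430) + 51 = 306 + 51 = 357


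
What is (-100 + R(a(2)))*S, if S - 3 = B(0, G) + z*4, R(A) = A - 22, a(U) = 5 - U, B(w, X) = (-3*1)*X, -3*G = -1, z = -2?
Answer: 714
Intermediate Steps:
G = 1/3 (G = -1/3*(-1) = 1/3 ≈ 0.33333)
B(w, X) = -3*X
R(A) = -22 + A
S = -6 (S = 3 + (-3*1/3 - 2*4) = 3 + (-1 - 8) = 3 - 9 = -6)
(-100 + R(a(2)))*S = (-100 + (-22 + (5 - 1*2)))*(-6) = (-100 + (-22 + (5 - 2)))*(-6) = (-100 + (-22 + 3))*(-6) = (-100 - 19)*(-6) = -119*(-6) = 714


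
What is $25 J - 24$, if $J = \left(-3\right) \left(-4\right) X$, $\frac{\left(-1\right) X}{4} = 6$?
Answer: $-7224$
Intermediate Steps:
$X = -24$ ($X = \left(-4\right) 6 = -24$)
$J = -288$ ($J = \left(-3\right) \left(-4\right) \left(-24\right) = 12 \left(-24\right) = -288$)
$25 J - 24 = 25 \left(-288\right) - 24 = -7200 - 24 = -7224$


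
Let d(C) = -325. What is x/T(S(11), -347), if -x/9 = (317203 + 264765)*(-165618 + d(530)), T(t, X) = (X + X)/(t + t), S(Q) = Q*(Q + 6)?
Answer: -162533227131792/347 ≈ -4.6840e+11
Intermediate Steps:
S(Q) = Q*(6 + Q)
T(t, X) = X/t (T(t, X) = (2*X)/((2*t)) = (2*X)*(1/(2*t)) = X/t)
x = 869161642416 (x = -9*(317203 + 264765)*(-165618 - 325) = -5237712*(-165943) = -9*(-96573515824) = 869161642416)
x/T(S(11), -347) = 869161642416/((-347*1/(11*(6 + 11)))) = 869161642416/((-347/(11*17))) = 869161642416/((-347/187)) = 869161642416/((-347*1/187)) = 869161642416/(-347/187) = 869161642416*(-187/347) = -162533227131792/347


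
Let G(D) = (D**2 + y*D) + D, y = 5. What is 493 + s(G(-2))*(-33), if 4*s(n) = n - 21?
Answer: 2929/4 ≈ 732.25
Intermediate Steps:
G(D) = D**2 + 6*D (G(D) = (D**2 + 5*D) + D = D**2 + 6*D)
s(n) = -21/4 + n/4 (s(n) = (n - 21)/4 = (-21 + n)/4 = -21/4 + n/4)
493 + s(G(-2))*(-33) = 493 + (-21/4 + (-2*(6 - 2))/4)*(-33) = 493 + (-21/4 + (-2*4)/4)*(-33) = 493 + (-21/4 + (1/4)*(-8))*(-33) = 493 + (-21/4 - 2)*(-33) = 493 - 29/4*(-33) = 493 + 957/4 = 2929/4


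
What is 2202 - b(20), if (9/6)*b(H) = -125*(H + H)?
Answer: 16606/3 ≈ 5535.3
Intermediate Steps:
b(H) = -500*H/3 (b(H) = 2*(-125*(H + H))/3 = 2*(-250*H)/3 = -500*H/3)
2202 - b(20) = 2202 - (-500)*20/3 = 2202 - 1*(-10000/3) = 2202 + 10000/3 = 16606/3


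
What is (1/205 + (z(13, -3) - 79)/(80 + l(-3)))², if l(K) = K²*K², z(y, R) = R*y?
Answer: 577392841/1089330025 ≈ 0.53004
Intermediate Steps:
l(K) = K⁴
(1/205 + (z(13, -3) - 79)/(80 + l(-3)))² = (1/205 + (-3*13 - 79)/(80 + (-3)⁴))² = (1/205 + (-39 - 79)/(80 + 81))² = (1/205 - 118/161)² = (-24029/33005)² = 577392841/1089330025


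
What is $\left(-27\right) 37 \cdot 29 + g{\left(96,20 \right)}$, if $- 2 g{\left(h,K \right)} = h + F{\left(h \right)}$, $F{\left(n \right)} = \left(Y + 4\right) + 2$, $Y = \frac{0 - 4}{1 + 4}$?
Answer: $- \frac{145108}{5} \approx -29022.0$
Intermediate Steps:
$Y = - \frac{4}{5} \approx -0.8$
$F{\left(n \right)} = \frac{26}{5}$ ($F{\left(n \right)} = \left(- \frac{4}{5} + 4\right) + 2 = \frac{16}{5} + 2 = \frac{26}{5}$)
$g{\left(h,K \right)} = - \frac{13}{5} - \frac{h}{2}$ ($g{\left(h,K \right)} = - \frac{h + \frac{26}{5}}{2} = - \frac{\frac{26}{5} + h}{2} = - \frac{13}{5} - \frac{h}{2}$)
$\left(-27\right) 37 \cdot 29 + g{\left(96,20 \right)} = \left(-27\right) 37 \cdot 29 - \frac{253}{5} = \left(-999\right) 29 - \frac{253}{5} = -28971 - \frac{253}{5} = - \frac{145108}{5}$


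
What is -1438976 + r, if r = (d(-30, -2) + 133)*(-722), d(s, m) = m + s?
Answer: -1511898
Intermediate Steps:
r = -72922 (r = ((-2 - 30) + 133)*(-722) = (-32 + 133)*(-722) = 101*(-722) = -72922)
-1438976 + r = -1438976 - 72922 = -1511898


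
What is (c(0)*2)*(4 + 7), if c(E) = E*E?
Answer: 0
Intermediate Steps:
c(E) = E²
(c(0)*2)*(4 + 7) = (0²*2)*(4 + 7) = (0*2)*11 = 0*11 = 0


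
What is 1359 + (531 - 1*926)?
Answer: 964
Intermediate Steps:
1359 + (531 - 1*926) = 1359 + (531 - 926) = 1359 - 395 = 964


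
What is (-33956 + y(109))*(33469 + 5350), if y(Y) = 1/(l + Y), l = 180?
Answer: -380941832777/289 ≈ -1.3181e+9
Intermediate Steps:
y(Y) = 1/(180 + Y)
(-33956 + y(109))*(33469 + 5350) = (-33956 + 1/(180 + 109))*(33469 + 5350) = (-33956 + 1/289)*38819 = -9813283/289*38819 = -380941832777/289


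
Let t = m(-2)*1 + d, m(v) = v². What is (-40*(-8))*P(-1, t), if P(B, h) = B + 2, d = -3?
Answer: 320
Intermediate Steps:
t = 1 (t = (-2)²*1 - 3 = 4*1 - 3 = 4 - 3 = 1)
P(B, h) = 2 + B
(-40*(-8))*P(-1, t) = (-40*(-8))*(2 - 1) = 320*1 = 320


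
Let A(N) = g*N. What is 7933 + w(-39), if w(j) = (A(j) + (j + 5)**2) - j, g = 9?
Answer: 8777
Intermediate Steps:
A(N) = 9*N
w(j) = (5 + j)**2 + 8*j (w(j) = (9*j + (j + 5)**2) - j = (9*j + (5 + j)**2) - j = ((5 + j)**2 + 9*j) - j = (5 + j)**2 + 8*j)
7933 + w(-39) = 7933 + ((5 - 39)**2 + 8*(-39)) = 7933 + ((-34)**2 - 312) = 7933 + (1156 - 312) = 7933 + 844 = 8777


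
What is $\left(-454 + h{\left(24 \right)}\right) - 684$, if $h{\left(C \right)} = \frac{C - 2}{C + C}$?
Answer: $- \frac{27301}{24} \approx -1137.5$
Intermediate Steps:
$h{\left(C \right)} = \frac{-2 + C}{2 C}$
$\left(-454 + h{\left(24 \right)}\right) - 684 = \left(-454 + \frac{-2 + 24}{2 \cdot 24}\right) - 684 = \left(-454 + \frac{1}{2} \cdot \frac{1}{24} \cdot 22\right) - 684 = \left(-454 + \frac{11}{24}\right) - 684 = - \frac{10885}{24} - 684 = - \frac{27301}{24}$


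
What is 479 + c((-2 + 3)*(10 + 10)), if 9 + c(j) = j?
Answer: 490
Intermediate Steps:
c(j) = -9 + j
479 + c((-2 + 3)*(10 + 10)) = 479 + (-9 + (-2 + 3)*(10 + 10)) = 479 + (-9 + 1*20) = 479 + (-9 + 20) = 479 + 11 = 490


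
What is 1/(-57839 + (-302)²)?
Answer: 1/33365 ≈ 2.9972e-5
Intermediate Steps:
1/(-57839 + (-302)²) = 1/(-57839 + 91204) = 1/33365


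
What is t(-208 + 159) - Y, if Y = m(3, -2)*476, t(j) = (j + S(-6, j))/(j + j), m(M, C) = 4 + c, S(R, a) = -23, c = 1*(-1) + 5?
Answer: -186556/49 ≈ -3807.3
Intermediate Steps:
c = 4 (c = -1 + 5 = 4)
m(M, C) = 8 (m(M, C) = 4 + 4 = 8)
t(j) = (-23 + j)/(2*j) (t(j) = (j - 23)/(j + j) = (-23 + j)/((2*j)) = (-23 + j)*(1/(2*j)) = (-23 + j)/(2*j))
Y = 3808 (Y = 8*476 = 3808)
t(-208 + 159) - Y = (-23 + (-208 + 159))/(2*(-208 + 159)) - 1*3808 = (½)*(-23 - 49)/(-49) - 3808 = (½)*(-1/49)*(-72) - 3808 = 36/49 - 3808 = -186556/49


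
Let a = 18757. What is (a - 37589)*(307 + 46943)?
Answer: -889812000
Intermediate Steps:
(a - 37589)*(307 + 46943) = (18757 - 37589)*(307 + 46943) = -18832*47250 = -889812000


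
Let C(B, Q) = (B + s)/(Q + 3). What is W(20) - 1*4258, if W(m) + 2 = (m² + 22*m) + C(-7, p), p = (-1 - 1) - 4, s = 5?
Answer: -10258/3 ≈ -3419.3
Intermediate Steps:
p = -6 (p = -2 - 4 = -6)
C(B, Q) = (5 + B)/(3 + Q) (C(B, Q) = (B + 5)/(Q + 3) = (5 + B)/(3 + Q))
W(m) = -4/3 + m² + 22*m (W(m) = -2 + ((m² + 22*m) + (5 - 7)/(3 - 6)) = -2 + ((m² + 22*m) - 2/(-3)) = -2 + ((m² + 22*m) - ⅓*(-2)) = -2 + ((m² + 22*m) + ⅔) = -2 + (⅔ + m² + 22*m) = -4/3 + m² + 22*m)
W(20) - 1*4258 = (-4/3 + 20² + 22*20) - 1*4258 = (-4/3 + 400 + 440) - 4258 = 2516/3 - 4258 = -10258/3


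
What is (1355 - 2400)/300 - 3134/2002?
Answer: -303229/60060 ≈ -5.0488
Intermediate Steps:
(1355 - 2400)/300 - 3134/2002 = -1045*1/300 - 3134*1/2002 = -209/60 - 1567/1001 = -303229/60060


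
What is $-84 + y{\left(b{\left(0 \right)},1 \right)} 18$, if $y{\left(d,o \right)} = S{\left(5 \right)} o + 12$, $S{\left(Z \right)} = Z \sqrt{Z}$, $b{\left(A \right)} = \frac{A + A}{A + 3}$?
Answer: $132 + 90 \sqrt{5} \approx 333.25$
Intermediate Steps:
$b{\left(A \right)} = \frac{2 A}{3 + A}$
$S{\left(Z \right)} = Z^{\frac{3}{2}}$
$y{\left(d,o \right)} = 12 + 5 o \sqrt{5}$ ($y{\left(d,o \right)} = 5^{\frac{3}{2}} o + 12 = 5 \sqrt{5} o + 12 = 5 o \sqrt{5} + 12 = 12 + 5 o \sqrt{5}$)
$-84 + y{\left(b{\left(0 \right)},1 \right)} 18 = -84 + \left(12 + 5 \cdot 1 \sqrt{5}\right) 18 = -84 + \left(12 + 5 \sqrt{5}\right) 18 = -84 + \left(216 + 90 \sqrt{5}\right) = 132 + 90 \sqrt{5}$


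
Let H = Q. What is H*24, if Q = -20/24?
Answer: -20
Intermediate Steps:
Q = -⅚ (Q = -20*1/24 = -⅚ ≈ -0.83333)
H = -⅚ ≈ -0.83333
H*24 = -⅚*24 = -20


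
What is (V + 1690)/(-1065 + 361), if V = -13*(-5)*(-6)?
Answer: -325/176 ≈ -1.8466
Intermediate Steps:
V = -390 (V = 65*(-6) = -390)
(V + 1690)/(-1065 + 361) = (-390 + 1690)/(-1065 + 361) = 1300/(-704) = 1300*(-1/704) = -325/176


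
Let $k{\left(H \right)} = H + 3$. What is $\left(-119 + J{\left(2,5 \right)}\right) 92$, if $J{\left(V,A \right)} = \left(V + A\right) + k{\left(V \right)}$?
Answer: $-9844$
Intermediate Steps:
$k{\left(H \right)} = 3 + H$
$J{\left(V,A \right)} = 3 + A + 2 V$ ($J{\left(V,A \right)} = \left(V + A\right) + \left(3 + V\right) = \left(A + V\right) + \left(3 + V\right) = 3 + A + 2 V$)
$\left(-119 + J{\left(2,5 \right)}\right) 92 = \left(-119 + \left(3 + 5 + 2 \cdot 2\right)\right) 92 = \left(-119 + \left(3 + 5 + 4\right)\right) 92 = \left(-119 + 12\right) 92 = \left(-107\right) 92 = -9844$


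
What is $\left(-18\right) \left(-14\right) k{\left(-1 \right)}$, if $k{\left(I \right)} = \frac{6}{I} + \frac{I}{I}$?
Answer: $-1260$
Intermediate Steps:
$k{\left(I \right)} = 1 + \frac{6}{I}$ ($k{\left(I \right)} = \frac{6}{I} + 1 = 1 + \frac{6}{I}$)
$\left(-18\right) \left(-14\right) k{\left(-1 \right)} = \left(-18\right) \left(-14\right) \frac{6 - 1}{-1} = 252 \left(\left(-1\right) 5\right) = 252 \left(-5\right) = -1260$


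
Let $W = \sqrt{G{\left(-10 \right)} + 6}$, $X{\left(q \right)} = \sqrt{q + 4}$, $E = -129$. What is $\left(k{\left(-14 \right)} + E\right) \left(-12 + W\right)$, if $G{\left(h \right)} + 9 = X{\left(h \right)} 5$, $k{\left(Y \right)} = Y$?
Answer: $1716 - 143 \sqrt{-3 + 5 i \sqrt{6}} \approx 1402.5 - 399.5 i$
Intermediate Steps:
$X{\left(q \right)} = \sqrt{4 + q}$
$G{\left(h \right)} = -9 + 5 \sqrt{4 + h}$ ($G{\left(h \right)} = -9 + \sqrt{4 + h} 5 = -9 + 5 \sqrt{4 + h}$)
$W = \sqrt{-3 + 5 i \sqrt{6}}$ ($W = \sqrt{\left(-9 + 5 \sqrt{4 - 10}\right) + 6} = \sqrt{\left(-9 + 5 \sqrt{-6}\right) + 6} = \sqrt{\left(-9 + 5 i \sqrt{6}\right) + 6} = \sqrt{-3 + 5 i \sqrt{6}} \approx 2.192 + 2.7937 i$)
$\left(k{\left(-14 \right)} + E\right) \left(-12 + W\right) = \left(-14 - 129\right) \left(-12 + \sqrt{-3 + 5 i \sqrt{6}}\right) = - 143 \left(-12 + \sqrt{-3 + 5 i \sqrt{6}}\right) = 1716 - 143 \sqrt{-3 + 5 i \sqrt{6}}$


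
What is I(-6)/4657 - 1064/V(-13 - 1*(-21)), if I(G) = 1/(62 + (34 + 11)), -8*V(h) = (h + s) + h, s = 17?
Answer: 4241521121/16443867 ≈ 257.94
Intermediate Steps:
V(h) = -17/8 - h/4 (V(h) = -((h + 17) + h)/8 = -((17 + h) + h)/8 = -(17 + 2*h)/8 = -17/8 - h/4)
I(G) = 1/107 (I(G) = 1/(62 + 45) = 1/107)
I(-6)/4657 - 1064/V(-13 - 1*(-21)) = (1/107)/4657 - 1064/(-17/8 - (-13 - 1*(-21))/4) = (1/107)*(1/4657) - 1064/(-17/8 - (-13 + 21)/4) = 1/498299 - 1064/(-17/8 - ¼*8) = 1/498299 - 1064/(-17/8 - 2) = 1/498299 - 1064/(-33/8) = 1/498299 - 1064*(-8/33) = 1/498299 + 8512/33 = 4241521121/16443867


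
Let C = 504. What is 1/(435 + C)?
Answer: 1/939 ≈ 0.0010650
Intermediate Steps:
1/(435 + C) = 1/(435 + 504) = 1/939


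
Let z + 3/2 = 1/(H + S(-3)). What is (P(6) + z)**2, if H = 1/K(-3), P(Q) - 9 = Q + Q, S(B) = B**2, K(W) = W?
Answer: 65025/169 ≈ 384.76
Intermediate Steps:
P(Q) = 9 + 2*Q (P(Q) = 9 + (Q + Q) = 9 + 2*Q)
H = -1/3 (H = 1/(-3) = -1/3 ≈ -0.33333)
z = -18/13 (z = -3/2 + 1/(-1/3 + (-3)**2) = -3/2 + 1/(-1/3 + 9) = -3/2 + 1/(26/3) = -3/2 + 3/26 = -18/13 ≈ -1.3846)
(P(6) + z)**2 = ((9 + 2*6) - 18/13)**2 = ((9 + 12) - 18/13)**2 = (21 - 18/13)**2 = (255/13)**2 = 65025/169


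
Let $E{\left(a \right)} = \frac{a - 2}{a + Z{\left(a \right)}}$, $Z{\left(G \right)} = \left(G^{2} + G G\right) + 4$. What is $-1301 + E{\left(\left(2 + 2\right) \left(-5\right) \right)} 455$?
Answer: $- \frac{73571}{56} \approx -1313.8$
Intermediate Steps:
$Z{\left(G \right)} = 4 + 2 G^{2}$ ($Z{\left(G \right)} = \left(G^{2} + G^{2}\right) + 4 = 2 G^{2} + 4 = 4 + 2 G^{2}$)
$E{\left(a \right)} = \frac{-2 + a}{4 + a + 2 a^{2}}$ ($E{\left(a \right)} = \frac{a - 2}{a + \left(4 + 2 a^{2}\right)} = \frac{-2 + a}{4 + a + 2 a^{2}}$)
$-1301 + E{\left(\left(2 + 2\right) \left(-5\right) \right)} 455 = -1301 + \frac{-2 + \left(2 + 2\right) \left(-5\right)}{4 + \left(2 + 2\right) \left(-5\right) + 2 \left(\left(2 + 2\right) \left(-5\right)\right)^{2}} \cdot 455 = -1301 + \frac{-2 + 4 \left(-5\right)}{4 + 4 \left(-5\right) + 2 \left(4 \left(-5\right)\right)^{2}} \cdot 455 = -1301 + \frac{-2 - 20}{4 - 20 + 2 \left(-20\right)^{2}} \cdot 455 = -1301 + \frac{1}{4 - 20 + 2 \cdot 400} \left(-22\right) 455 = -1301 + \frac{1}{4 - 20 + 800} \left(-22\right) 455 = -1301 + \frac{1}{784} \left(-22\right) 455 = -1301 - \frac{715}{56} = - \frac{73571}{56}$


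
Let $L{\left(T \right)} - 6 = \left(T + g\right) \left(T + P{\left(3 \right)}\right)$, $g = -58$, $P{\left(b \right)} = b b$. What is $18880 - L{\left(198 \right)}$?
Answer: $-10106$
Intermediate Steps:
$P{\left(b \right)} = b^{2}$
$L{\left(T \right)} = 6 + \left(-58 + T\right) \left(9 + T\right)$ ($L{\left(T \right)} = 6 + \left(T - 58\right) \left(T + 3^{2}\right) = 6 + \left(-58 + T\right) \left(T + 9\right) = 6 + \left(-58 + T\right) \left(9 + T\right)$)
$18880 - L{\left(198 \right)} = 18880 - \left(-516 + 198^{2} - 9702\right) = 18880 - \left(-516 + 39204 - 9702\right) = 18880 - 28986 = -10106$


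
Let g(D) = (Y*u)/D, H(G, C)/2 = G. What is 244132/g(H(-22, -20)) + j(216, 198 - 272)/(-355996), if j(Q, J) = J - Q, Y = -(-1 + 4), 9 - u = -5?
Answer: 136572881891/533994 ≈ 2.5576e+5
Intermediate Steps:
u = 14 (u = 9 - 1*(-5) = 9 + 5 = 14)
H(G, C) = 2*G
Y = -3 (Y = -1*3 = -3)
g(D) = -42/D (g(D) = (-3*14)/D = -42/D)
244132/g(H(-22, -20)) + j(216, 198 - 272)/(-355996) = 244132/((-42/(2*(-22)))) + ((198 - 272) - 1*216)/(-355996) = 244132/((-42/(-44))) + (-74 - 216)*(-1/355996) = 244132/((-42*(-1/44))) - 290*(-1/355996) = 244132/(21/22) + 145/177998 = 244132*(22/21) + 145/177998 = 767272/3 + 145/177998 = 136572881891/533994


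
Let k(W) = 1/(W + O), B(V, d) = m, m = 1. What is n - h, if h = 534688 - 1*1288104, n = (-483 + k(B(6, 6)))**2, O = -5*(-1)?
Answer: 35515585/36 ≈ 9.8654e+5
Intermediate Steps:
B(V, d) = 1
O = 5
k(W) = 1/(5 + W) (k(W) = 1/(W + 5) = 1/(5 + W))
n = 8392609/36 (n = (-483 + 1/(5 + 1))**2 = (-483 + 1/6)**2 = (-2897/6)**2 = 8392609/36 ≈ 2.3313e+5)
h = -753416 (h = 534688 - 1288104 = -753416)
n - h = 8392609/36 - 1*(-753416) = 8392609/36 + 753416 = 35515585/36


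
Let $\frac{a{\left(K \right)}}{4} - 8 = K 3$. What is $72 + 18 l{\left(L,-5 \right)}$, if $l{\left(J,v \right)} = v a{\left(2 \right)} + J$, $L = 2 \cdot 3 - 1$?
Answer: $-4878$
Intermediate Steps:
$a{\left(K \right)} = 32 + 12 K$ ($a{\left(K \right)} = 32 + 4 K 3 = 32 + 4 \cdot 3 K = 32 + 12 K$)
$L = 5$ ($L = 6 - 1 = 5$)
$l{\left(J,v \right)} = J + 56 v$ ($l{\left(J,v \right)} = v \left(32 + 12 \cdot 2\right) + J = v \left(32 + 24\right) + J = v 56 + J = 56 v + J = J + 56 v$)
$72 + 18 l{\left(L,-5 \right)} = 72 + 18 \left(5 + 56 \left(-5\right)\right) = 72 + 18 \left(5 - 280\right) = 72 + 18 \left(-275\right) = 72 - 4950 = -4878$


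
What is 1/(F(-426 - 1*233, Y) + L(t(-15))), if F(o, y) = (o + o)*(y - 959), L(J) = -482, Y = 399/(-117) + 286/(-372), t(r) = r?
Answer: 1209/1534206515 ≈ 7.8803e-7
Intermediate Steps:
Y = -10105/2418 (Y = 399*(-1/117) + 286*(-1/372) = -133/39 - 143/186 = -10105/2418 ≈ -4.1791)
F(o, y) = 2*o*(-959 + y) (F(o, y) = (2*o)*(-959 + y) = 2*o*(-959 + y))
1/(F(-426 - 1*233, Y) + L(t(-15))) = 1/(2*(-426 - 1*233)*(-959 - 10105/2418) - 482) = 1/(2*(-426 - 233)*(-2328967/2418) - 482) = 1/(2*(-659)*(-2328967/2418) - 482) = 1/(1534789253/1209 - 482) = 1/(1534206515/1209) = 1209/1534206515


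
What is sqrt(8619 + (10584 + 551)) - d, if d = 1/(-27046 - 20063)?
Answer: 1/47109 + sqrt(19754) ≈ 140.55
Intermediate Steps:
d = -1/47109 (d = 1/(-47109) = -1/47109 ≈ -2.1227e-5)
sqrt(8619 + (10584 + 551)) - d = sqrt(8619 + (10584 + 551)) - 1*(-1/47109) = sqrt(8619 + 11135) + 1/47109 = sqrt(19754) + 1/47109 = 1/47109 + sqrt(19754)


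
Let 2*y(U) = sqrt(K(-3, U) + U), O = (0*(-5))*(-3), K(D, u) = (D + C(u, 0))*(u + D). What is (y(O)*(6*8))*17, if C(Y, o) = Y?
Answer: 1224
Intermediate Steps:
K(D, u) = (D + u)**2 (K(D, u) = (D + u)*(u + D) = (D + u)*(D + u) = (D + u)**2)
O = 0 (O = 0*(-3) = 0)
y(U) = sqrt(9 + U**2 - 5*U)/2 (y(U) = sqrt(((-3)**2 + U**2 + 2*(-3)*U) + U)/2 = sqrt((9 + U**2 - 6*U) + U)/2 = sqrt(9 + U**2 - 5*U)/2)
(y(O)*(6*8))*17 = ((sqrt(9 + 0**2 - 5*0)/2)*(6*8))*17 = ((sqrt(9 + 0 + 0)/2)*48)*17 = ((sqrt(9)/2)*48)*17 = (((1/2)*3)*48)*17 = ((3/2)*48)*17 = 72*17 = 1224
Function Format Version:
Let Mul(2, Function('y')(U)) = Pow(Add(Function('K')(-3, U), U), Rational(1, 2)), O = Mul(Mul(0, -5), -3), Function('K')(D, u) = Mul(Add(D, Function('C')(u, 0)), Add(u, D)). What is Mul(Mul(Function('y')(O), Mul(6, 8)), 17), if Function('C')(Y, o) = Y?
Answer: 1224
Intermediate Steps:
Function('K')(D, u) = Pow(Add(D, u), 2) (Function('K')(D, u) = Mul(Add(D, u), Add(u, D)) = Mul(Add(D, u), Add(D, u)) = Pow(Add(D, u), 2))
O = 0 (O = Mul(0, -3) = 0)
Function('y')(U) = Mul(Rational(1, 2), Pow(Add(9, Pow(U, 2), Mul(-5, U)), Rational(1, 2))) (Function('y')(U) = Mul(Rational(1, 2), Pow(Add(Add(Pow(-3, 2), Pow(U, 2), Mul(2, -3, U)), U), Rational(1, 2))) = Mul(Rational(1, 2), Pow(Add(Add(9, Pow(U, 2), Mul(-6, U)), U), Rational(1, 2))) = Mul(Rational(1, 2), Pow(Add(9, Pow(U, 2), Mul(-5, U)), Rational(1, 2))))
Mul(Mul(Function('y')(O), Mul(6, 8)), 17) = Mul(Mul(Mul(Rational(1, 2), Pow(Add(9, Pow(0, 2), Mul(-5, 0)), Rational(1, 2))), Mul(6, 8)), 17) = Mul(Mul(Mul(Rational(1, 2), Pow(Add(9, 0, 0), Rational(1, 2))), 48), 17) = Mul(Mul(Mul(Rational(1, 2), Pow(9, Rational(1, 2))), 48), 17) = Mul(Mul(Mul(Rational(1, 2), 3), 48), 17) = Mul(Mul(Rational(3, 2), 48), 17) = Mul(72, 17) = 1224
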